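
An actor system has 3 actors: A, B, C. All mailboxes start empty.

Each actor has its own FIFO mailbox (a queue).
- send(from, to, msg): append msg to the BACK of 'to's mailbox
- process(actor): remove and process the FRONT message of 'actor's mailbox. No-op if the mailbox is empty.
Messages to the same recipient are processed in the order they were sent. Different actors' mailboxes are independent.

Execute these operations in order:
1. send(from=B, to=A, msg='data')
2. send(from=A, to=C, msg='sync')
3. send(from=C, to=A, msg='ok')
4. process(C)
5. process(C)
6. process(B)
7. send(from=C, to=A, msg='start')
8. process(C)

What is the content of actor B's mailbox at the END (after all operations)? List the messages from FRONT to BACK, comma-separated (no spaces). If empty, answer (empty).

Answer: (empty)

Derivation:
After 1 (send(from=B, to=A, msg='data')): A:[data] B:[] C:[]
After 2 (send(from=A, to=C, msg='sync')): A:[data] B:[] C:[sync]
After 3 (send(from=C, to=A, msg='ok')): A:[data,ok] B:[] C:[sync]
After 4 (process(C)): A:[data,ok] B:[] C:[]
After 5 (process(C)): A:[data,ok] B:[] C:[]
After 6 (process(B)): A:[data,ok] B:[] C:[]
After 7 (send(from=C, to=A, msg='start')): A:[data,ok,start] B:[] C:[]
After 8 (process(C)): A:[data,ok,start] B:[] C:[]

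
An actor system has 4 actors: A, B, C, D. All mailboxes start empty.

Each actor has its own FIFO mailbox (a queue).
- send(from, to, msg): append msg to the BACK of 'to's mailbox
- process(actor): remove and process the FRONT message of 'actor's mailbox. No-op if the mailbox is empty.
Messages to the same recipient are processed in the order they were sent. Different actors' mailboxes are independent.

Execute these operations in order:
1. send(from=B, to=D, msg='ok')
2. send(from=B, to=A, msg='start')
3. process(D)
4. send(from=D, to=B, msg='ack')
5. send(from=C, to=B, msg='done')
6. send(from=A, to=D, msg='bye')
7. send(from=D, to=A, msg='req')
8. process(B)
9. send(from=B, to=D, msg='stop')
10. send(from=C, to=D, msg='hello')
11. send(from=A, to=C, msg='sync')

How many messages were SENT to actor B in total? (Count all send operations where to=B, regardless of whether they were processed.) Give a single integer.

Answer: 2

Derivation:
After 1 (send(from=B, to=D, msg='ok')): A:[] B:[] C:[] D:[ok]
After 2 (send(from=B, to=A, msg='start')): A:[start] B:[] C:[] D:[ok]
After 3 (process(D)): A:[start] B:[] C:[] D:[]
After 4 (send(from=D, to=B, msg='ack')): A:[start] B:[ack] C:[] D:[]
After 5 (send(from=C, to=B, msg='done')): A:[start] B:[ack,done] C:[] D:[]
After 6 (send(from=A, to=D, msg='bye')): A:[start] B:[ack,done] C:[] D:[bye]
After 7 (send(from=D, to=A, msg='req')): A:[start,req] B:[ack,done] C:[] D:[bye]
After 8 (process(B)): A:[start,req] B:[done] C:[] D:[bye]
After 9 (send(from=B, to=D, msg='stop')): A:[start,req] B:[done] C:[] D:[bye,stop]
After 10 (send(from=C, to=D, msg='hello')): A:[start,req] B:[done] C:[] D:[bye,stop,hello]
After 11 (send(from=A, to=C, msg='sync')): A:[start,req] B:[done] C:[sync] D:[bye,stop,hello]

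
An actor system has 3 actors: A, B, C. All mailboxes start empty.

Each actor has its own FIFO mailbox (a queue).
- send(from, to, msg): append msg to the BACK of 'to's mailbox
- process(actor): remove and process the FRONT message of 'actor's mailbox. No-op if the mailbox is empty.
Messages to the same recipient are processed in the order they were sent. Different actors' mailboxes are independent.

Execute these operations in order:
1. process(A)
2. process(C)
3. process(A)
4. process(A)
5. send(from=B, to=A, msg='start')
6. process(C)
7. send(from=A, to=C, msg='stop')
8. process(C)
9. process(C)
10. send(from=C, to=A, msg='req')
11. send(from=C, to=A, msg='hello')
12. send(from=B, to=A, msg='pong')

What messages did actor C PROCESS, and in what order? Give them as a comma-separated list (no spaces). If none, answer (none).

Answer: stop

Derivation:
After 1 (process(A)): A:[] B:[] C:[]
After 2 (process(C)): A:[] B:[] C:[]
After 3 (process(A)): A:[] B:[] C:[]
After 4 (process(A)): A:[] B:[] C:[]
After 5 (send(from=B, to=A, msg='start')): A:[start] B:[] C:[]
After 6 (process(C)): A:[start] B:[] C:[]
After 7 (send(from=A, to=C, msg='stop')): A:[start] B:[] C:[stop]
After 8 (process(C)): A:[start] B:[] C:[]
After 9 (process(C)): A:[start] B:[] C:[]
After 10 (send(from=C, to=A, msg='req')): A:[start,req] B:[] C:[]
After 11 (send(from=C, to=A, msg='hello')): A:[start,req,hello] B:[] C:[]
After 12 (send(from=B, to=A, msg='pong')): A:[start,req,hello,pong] B:[] C:[]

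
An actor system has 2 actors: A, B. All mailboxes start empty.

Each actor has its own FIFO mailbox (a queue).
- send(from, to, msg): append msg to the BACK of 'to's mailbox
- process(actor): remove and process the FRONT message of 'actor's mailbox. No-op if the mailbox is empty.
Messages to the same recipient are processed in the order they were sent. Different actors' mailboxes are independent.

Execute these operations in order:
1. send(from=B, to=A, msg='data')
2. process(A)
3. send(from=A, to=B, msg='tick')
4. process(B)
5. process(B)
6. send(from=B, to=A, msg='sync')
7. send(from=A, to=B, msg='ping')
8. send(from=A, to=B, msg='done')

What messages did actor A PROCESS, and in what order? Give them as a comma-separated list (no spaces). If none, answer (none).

After 1 (send(from=B, to=A, msg='data')): A:[data] B:[]
After 2 (process(A)): A:[] B:[]
After 3 (send(from=A, to=B, msg='tick')): A:[] B:[tick]
After 4 (process(B)): A:[] B:[]
After 5 (process(B)): A:[] B:[]
After 6 (send(from=B, to=A, msg='sync')): A:[sync] B:[]
After 7 (send(from=A, to=B, msg='ping')): A:[sync] B:[ping]
After 8 (send(from=A, to=B, msg='done')): A:[sync] B:[ping,done]

Answer: data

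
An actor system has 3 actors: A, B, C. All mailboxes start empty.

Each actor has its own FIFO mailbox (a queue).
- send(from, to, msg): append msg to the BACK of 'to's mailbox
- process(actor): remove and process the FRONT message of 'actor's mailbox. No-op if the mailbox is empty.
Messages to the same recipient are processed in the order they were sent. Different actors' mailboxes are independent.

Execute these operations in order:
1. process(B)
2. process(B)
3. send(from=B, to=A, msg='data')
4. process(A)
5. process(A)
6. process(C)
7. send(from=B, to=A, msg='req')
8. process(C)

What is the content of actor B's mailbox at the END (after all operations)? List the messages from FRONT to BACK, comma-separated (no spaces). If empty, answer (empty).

After 1 (process(B)): A:[] B:[] C:[]
After 2 (process(B)): A:[] B:[] C:[]
After 3 (send(from=B, to=A, msg='data')): A:[data] B:[] C:[]
After 4 (process(A)): A:[] B:[] C:[]
After 5 (process(A)): A:[] B:[] C:[]
After 6 (process(C)): A:[] B:[] C:[]
After 7 (send(from=B, to=A, msg='req')): A:[req] B:[] C:[]
After 8 (process(C)): A:[req] B:[] C:[]

Answer: (empty)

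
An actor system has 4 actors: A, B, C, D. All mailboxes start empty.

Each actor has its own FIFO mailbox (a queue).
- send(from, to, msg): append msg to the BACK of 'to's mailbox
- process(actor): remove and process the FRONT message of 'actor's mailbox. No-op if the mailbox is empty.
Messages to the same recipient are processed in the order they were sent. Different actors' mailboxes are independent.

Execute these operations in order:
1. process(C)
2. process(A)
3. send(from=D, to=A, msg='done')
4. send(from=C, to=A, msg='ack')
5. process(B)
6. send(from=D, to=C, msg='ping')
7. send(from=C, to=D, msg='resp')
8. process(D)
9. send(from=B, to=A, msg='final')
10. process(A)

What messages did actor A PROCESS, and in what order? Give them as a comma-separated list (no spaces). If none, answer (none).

After 1 (process(C)): A:[] B:[] C:[] D:[]
After 2 (process(A)): A:[] B:[] C:[] D:[]
After 3 (send(from=D, to=A, msg='done')): A:[done] B:[] C:[] D:[]
After 4 (send(from=C, to=A, msg='ack')): A:[done,ack] B:[] C:[] D:[]
After 5 (process(B)): A:[done,ack] B:[] C:[] D:[]
After 6 (send(from=D, to=C, msg='ping')): A:[done,ack] B:[] C:[ping] D:[]
After 7 (send(from=C, to=D, msg='resp')): A:[done,ack] B:[] C:[ping] D:[resp]
After 8 (process(D)): A:[done,ack] B:[] C:[ping] D:[]
After 9 (send(from=B, to=A, msg='final')): A:[done,ack,final] B:[] C:[ping] D:[]
After 10 (process(A)): A:[ack,final] B:[] C:[ping] D:[]

Answer: done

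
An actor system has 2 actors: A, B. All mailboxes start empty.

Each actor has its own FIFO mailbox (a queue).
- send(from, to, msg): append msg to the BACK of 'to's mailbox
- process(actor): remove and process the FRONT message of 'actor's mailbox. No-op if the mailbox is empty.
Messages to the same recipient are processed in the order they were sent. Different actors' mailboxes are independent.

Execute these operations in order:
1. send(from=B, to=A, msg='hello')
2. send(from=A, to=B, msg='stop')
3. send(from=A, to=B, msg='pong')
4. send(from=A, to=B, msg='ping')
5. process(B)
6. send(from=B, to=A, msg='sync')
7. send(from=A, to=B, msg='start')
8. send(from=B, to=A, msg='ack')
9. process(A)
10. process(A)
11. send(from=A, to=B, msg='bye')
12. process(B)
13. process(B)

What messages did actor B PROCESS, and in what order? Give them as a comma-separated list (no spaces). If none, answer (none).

Answer: stop,pong,ping

Derivation:
After 1 (send(from=B, to=A, msg='hello')): A:[hello] B:[]
After 2 (send(from=A, to=B, msg='stop')): A:[hello] B:[stop]
After 3 (send(from=A, to=B, msg='pong')): A:[hello] B:[stop,pong]
After 4 (send(from=A, to=B, msg='ping')): A:[hello] B:[stop,pong,ping]
After 5 (process(B)): A:[hello] B:[pong,ping]
After 6 (send(from=B, to=A, msg='sync')): A:[hello,sync] B:[pong,ping]
After 7 (send(from=A, to=B, msg='start')): A:[hello,sync] B:[pong,ping,start]
After 8 (send(from=B, to=A, msg='ack')): A:[hello,sync,ack] B:[pong,ping,start]
After 9 (process(A)): A:[sync,ack] B:[pong,ping,start]
After 10 (process(A)): A:[ack] B:[pong,ping,start]
After 11 (send(from=A, to=B, msg='bye')): A:[ack] B:[pong,ping,start,bye]
After 12 (process(B)): A:[ack] B:[ping,start,bye]
After 13 (process(B)): A:[ack] B:[start,bye]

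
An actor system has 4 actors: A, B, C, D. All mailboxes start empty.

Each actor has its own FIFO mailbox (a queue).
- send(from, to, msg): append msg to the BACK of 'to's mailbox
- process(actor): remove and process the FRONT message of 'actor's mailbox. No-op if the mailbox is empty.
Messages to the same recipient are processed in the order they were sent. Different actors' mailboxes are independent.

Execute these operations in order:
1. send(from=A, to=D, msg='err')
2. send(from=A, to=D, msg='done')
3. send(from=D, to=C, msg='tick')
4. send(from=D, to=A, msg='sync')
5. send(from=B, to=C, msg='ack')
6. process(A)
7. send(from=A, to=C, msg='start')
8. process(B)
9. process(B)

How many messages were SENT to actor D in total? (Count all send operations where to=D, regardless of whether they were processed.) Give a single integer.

After 1 (send(from=A, to=D, msg='err')): A:[] B:[] C:[] D:[err]
After 2 (send(from=A, to=D, msg='done')): A:[] B:[] C:[] D:[err,done]
After 3 (send(from=D, to=C, msg='tick')): A:[] B:[] C:[tick] D:[err,done]
After 4 (send(from=D, to=A, msg='sync')): A:[sync] B:[] C:[tick] D:[err,done]
After 5 (send(from=B, to=C, msg='ack')): A:[sync] B:[] C:[tick,ack] D:[err,done]
After 6 (process(A)): A:[] B:[] C:[tick,ack] D:[err,done]
After 7 (send(from=A, to=C, msg='start')): A:[] B:[] C:[tick,ack,start] D:[err,done]
After 8 (process(B)): A:[] B:[] C:[tick,ack,start] D:[err,done]
After 9 (process(B)): A:[] B:[] C:[tick,ack,start] D:[err,done]

Answer: 2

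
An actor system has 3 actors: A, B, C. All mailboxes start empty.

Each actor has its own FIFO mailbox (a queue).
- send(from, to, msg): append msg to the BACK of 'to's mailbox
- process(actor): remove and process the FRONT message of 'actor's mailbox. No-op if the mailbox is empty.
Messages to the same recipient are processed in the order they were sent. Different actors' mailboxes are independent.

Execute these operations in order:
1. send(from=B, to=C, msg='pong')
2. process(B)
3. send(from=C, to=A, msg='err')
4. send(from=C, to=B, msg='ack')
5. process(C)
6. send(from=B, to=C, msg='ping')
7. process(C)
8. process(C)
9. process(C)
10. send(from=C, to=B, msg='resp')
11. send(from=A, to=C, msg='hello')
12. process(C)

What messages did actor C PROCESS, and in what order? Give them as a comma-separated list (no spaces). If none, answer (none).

Answer: pong,ping,hello

Derivation:
After 1 (send(from=B, to=C, msg='pong')): A:[] B:[] C:[pong]
After 2 (process(B)): A:[] B:[] C:[pong]
After 3 (send(from=C, to=A, msg='err')): A:[err] B:[] C:[pong]
After 4 (send(from=C, to=B, msg='ack')): A:[err] B:[ack] C:[pong]
After 5 (process(C)): A:[err] B:[ack] C:[]
After 6 (send(from=B, to=C, msg='ping')): A:[err] B:[ack] C:[ping]
After 7 (process(C)): A:[err] B:[ack] C:[]
After 8 (process(C)): A:[err] B:[ack] C:[]
After 9 (process(C)): A:[err] B:[ack] C:[]
After 10 (send(from=C, to=B, msg='resp')): A:[err] B:[ack,resp] C:[]
After 11 (send(from=A, to=C, msg='hello')): A:[err] B:[ack,resp] C:[hello]
After 12 (process(C)): A:[err] B:[ack,resp] C:[]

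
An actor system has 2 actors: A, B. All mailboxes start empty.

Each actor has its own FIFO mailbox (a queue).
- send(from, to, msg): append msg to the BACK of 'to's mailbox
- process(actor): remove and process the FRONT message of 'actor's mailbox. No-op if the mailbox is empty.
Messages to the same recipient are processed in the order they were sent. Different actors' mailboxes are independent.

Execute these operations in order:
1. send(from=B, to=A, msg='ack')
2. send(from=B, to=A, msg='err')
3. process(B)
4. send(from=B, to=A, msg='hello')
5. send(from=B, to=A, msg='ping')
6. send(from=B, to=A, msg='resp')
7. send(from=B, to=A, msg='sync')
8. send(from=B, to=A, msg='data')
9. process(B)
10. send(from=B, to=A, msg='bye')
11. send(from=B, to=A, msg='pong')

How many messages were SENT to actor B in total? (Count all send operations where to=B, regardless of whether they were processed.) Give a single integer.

Answer: 0

Derivation:
After 1 (send(from=B, to=A, msg='ack')): A:[ack] B:[]
After 2 (send(from=B, to=A, msg='err')): A:[ack,err] B:[]
After 3 (process(B)): A:[ack,err] B:[]
After 4 (send(from=B, to=A, msg='hello')): A:[ack,err,hello] B:[]
After 5 (send(from=B, to=A, msg='ping')): A:[ack,err,hello,ping] B:[]
After 6 (send(from=B, to=A, msg='resp')): A:[ack,err,hello,ping,resp] B:[]
After 7 (send(from=B, to=A, msg='sync')): A:[ack,err,hello,ping,resp,sync] B:[]
After 8 (send(from=B, to=A, msg='data')): A:[ack,err,hello,ping,resp,sync,data] B:[]
After 9 (process(B)): A:[ack,err,hello,ping,resp,sync,data] B:[]
After 10 (send(from=B, to=A, msg='bye')): A:[ack,err,hello,ping,resp,sync,data,bye] B:[]
After 11 (send(from=B, to=A, msg='pong')): A:[ack,err,hello,ping,resp,sync,data,bye,pong] B:[]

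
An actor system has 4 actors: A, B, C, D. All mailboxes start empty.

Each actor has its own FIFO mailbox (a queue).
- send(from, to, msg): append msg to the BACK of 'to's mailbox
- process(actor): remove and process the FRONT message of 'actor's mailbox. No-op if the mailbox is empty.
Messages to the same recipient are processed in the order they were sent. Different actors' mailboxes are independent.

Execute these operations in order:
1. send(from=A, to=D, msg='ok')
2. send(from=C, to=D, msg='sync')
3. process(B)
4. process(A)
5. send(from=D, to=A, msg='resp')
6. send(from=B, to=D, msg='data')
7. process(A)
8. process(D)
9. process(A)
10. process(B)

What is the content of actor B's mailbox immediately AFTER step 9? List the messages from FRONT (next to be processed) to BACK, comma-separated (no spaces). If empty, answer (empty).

After 1 (send(from=A, to=D, msg='ok')): A:[] B:[] C:[] D:[ok]
After 2 (send(from=C, to=D, msg='sync')): A:[] B:[] C:[] D:[ok,sync]
After 3 (process(B)): A:[] B:[] C:[] D:[ok,sync]
After 4 (process(A)): A:[] B:[] C:[] D:[ok,sync]
After 5 (send(from=D, to=A, msg='resp')): A:[resp] B:[] C:[] D:[ok,sync]
After 6 (send(from=B, to=D, msg='data')): A:[resp] B:[] C:[] D:[ok,sync,data]
After 7 (process(A)): A:[] B:[] C:[] D:[ok,sync,data]
After 8 (process(D)): A:[] B:[] C:[] D:[sync,data]
After 9 (process(A)): A:[] B:[] C:[] D:[sync,data]

(empty)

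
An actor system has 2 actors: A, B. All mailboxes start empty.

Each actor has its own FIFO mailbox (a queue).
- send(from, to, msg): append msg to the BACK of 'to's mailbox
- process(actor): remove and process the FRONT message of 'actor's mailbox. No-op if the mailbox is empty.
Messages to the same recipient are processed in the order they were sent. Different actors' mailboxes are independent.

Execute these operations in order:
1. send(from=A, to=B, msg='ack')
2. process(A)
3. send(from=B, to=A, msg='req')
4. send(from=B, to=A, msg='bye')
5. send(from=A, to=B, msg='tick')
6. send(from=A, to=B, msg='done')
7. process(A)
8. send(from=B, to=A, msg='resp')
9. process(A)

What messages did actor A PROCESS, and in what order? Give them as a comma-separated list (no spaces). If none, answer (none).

After 1 (send(from=A, to=B, msg='ack')): A:[] B:[ack]
After 2 (process(A)): A:[] B:[ack]
After 3 (send(from=B, to=A, msg='req')): A:[req] B:[ack]
After 4 (send(from=B, to=A, msg='bye')): A:[req,bye] B:[ack]
After 5 (send(from=A, to=B, msg='tick')): A:[req,bye] B:[ack,tick]
After 6 (send(from=A, to=B, msg='done')): A:[req,bye] B:[ack,tick,done]
After 7 (process(A)): A:[bye] B:[ack,tick,done]
After 8 (send(from=B, to=A, msg='resp')): A:[bye,resp] B:[ack,tick,done]
After 9 (process(A)): A:[resp] B:[ack,tick,done]

Answer: req,bye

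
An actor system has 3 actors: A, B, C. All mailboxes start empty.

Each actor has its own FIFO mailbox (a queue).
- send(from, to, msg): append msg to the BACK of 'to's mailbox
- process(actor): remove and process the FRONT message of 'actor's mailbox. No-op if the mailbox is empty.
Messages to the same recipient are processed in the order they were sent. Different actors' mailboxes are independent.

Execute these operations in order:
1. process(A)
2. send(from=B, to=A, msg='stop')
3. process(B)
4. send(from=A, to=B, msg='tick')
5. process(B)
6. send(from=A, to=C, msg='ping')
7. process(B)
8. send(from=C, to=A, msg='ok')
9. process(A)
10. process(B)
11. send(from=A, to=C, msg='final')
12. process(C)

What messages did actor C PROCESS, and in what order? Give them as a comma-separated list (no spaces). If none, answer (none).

Answer: ping

Derivation:
After 1 (process(A)): A:[] B:[] C:[]
After 2 (send(from=B, to=A, msg='stop')): A:[stop] B:[] C:[]
After 3 (process(B)): A:[stop] B:[] C:[]
After 4 (send(from=A, to=B, msg='tick')): A:[stop] B:[tick] C:[]
After 5 (process(B)): A:[stop] B:[] C:[]
After 6 (send(from=A, to=C, msg='ping')): A:[stop] B:[] C:[ping]
After 7 (process(B)): A:[stop] B:[] C:[ping]
After 8 (send(from=C, to=A, msg='ok')): A:[stop,ok] B:[] C:[ping]
After 9 (process(A)): A:[ok] B:[] C:[ping]
After 10 (process(B)): A:[ok] B:[] C:[ping]
After 11 (send(from=A, to=C, msg='final')): A:[ok] B:[] C:[ping,final]
After 12 (process(C)): A:[ok] B:[] C:[final]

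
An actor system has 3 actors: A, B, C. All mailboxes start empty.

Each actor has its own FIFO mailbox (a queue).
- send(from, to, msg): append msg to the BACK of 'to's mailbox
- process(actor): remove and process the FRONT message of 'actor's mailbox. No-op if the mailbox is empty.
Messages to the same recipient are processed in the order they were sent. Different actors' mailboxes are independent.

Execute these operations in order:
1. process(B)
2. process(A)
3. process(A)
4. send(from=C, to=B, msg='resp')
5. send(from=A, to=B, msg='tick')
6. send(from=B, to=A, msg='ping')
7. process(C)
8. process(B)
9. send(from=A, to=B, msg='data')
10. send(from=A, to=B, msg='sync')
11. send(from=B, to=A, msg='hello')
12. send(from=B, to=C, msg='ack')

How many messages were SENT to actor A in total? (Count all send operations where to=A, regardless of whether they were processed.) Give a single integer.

Answer: 2

Derivation:
After 1 (process(B)): A:[] B:[] C:[]
After 2 (process(A)): A:[] B:[] C:[]
After 3 (process(A)): A:[] B:[] C:[]
After 4 (send(from=C, to=B, msg='resp')): A:[] B:[resp] C:[]
After 5 (send(from=A, to=B, msg='tick')): A:[] B:[resp,tick] C:[]
After 6 (send(from=B, to=A, msg='ping')): A:[ping] B:[resp,tick] C:[]
After 7 (process(C)): A:[ping] B:[resp,tick] C:[]
After 8 (process(B)): A:[ping] B:[tick] C:[]
After 9 (send(from=A, to=B, msg='data')): A:[ping] B:[tick,data] C:[]
After 10 (send(from=A, to=B, msg='sync')): A:[ping] B:[tick,data,sync] C:[]
After 11 (send(from=B, to=A, msg='hello')): A:[ping,hello] B:[tick,data,sync] C:[]
After 12 (send(from=B, to=C, msg='ack')): A:[ping,hello] B:[tick,data,sync] C:[ack]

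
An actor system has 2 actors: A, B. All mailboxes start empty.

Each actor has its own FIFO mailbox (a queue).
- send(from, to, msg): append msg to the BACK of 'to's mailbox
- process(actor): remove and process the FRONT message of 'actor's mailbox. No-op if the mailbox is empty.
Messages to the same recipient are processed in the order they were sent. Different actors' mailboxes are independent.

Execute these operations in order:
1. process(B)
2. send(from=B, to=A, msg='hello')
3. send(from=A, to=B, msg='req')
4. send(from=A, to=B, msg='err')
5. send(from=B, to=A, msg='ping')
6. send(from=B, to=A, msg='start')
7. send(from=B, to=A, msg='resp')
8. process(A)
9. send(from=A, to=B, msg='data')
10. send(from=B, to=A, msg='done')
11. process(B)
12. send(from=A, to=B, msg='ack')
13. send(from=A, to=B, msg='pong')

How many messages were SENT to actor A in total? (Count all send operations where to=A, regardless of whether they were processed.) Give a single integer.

After 1 (process(B)): A:[] B:[]
After 2 (send(from=B, to=A, msg='hello')): A:[hello] B:[]
After 3 (send(from=A, to=B, msg='req')): A:[hello] B:[req]
After 4 (send(from=A, to=B, msg='err')): A:[hello] B:[req,err]
After 5 (send(from=B, to=A, msg='ping')): A:[hello,ping] B:[req,err]
After 6 (send(from=B, to=A, msg='start')): A:[hello,ping,start] B:[req,err]
After 7 (send(from=B, to=A, msg='resp')): A:[hello,ping,start,resp] B:[req,err]
After 8 (process(A)): A:[ping,start,resp] B:[req,err]
After 9 (send(from=A, to=B, msg='data')): A:[ping,start,resp] B:[req,err,data]
After 10 (send(from=B, to=A, msg='done')): A:[ping,start,resp,done] B:[req,err,data]
After 11 (process(B)): A:[ping,start,resp,done] B:[err,data]
After 12 (send(from=A, to=B, msg='ack')): A:[ping,start,resp,done] B:[err,data,ack]
After 13 (send(from=A, to=B, msg='pong')): A:[ping,start,resp,done] B:[err,data,ack,pong]

Answer: 5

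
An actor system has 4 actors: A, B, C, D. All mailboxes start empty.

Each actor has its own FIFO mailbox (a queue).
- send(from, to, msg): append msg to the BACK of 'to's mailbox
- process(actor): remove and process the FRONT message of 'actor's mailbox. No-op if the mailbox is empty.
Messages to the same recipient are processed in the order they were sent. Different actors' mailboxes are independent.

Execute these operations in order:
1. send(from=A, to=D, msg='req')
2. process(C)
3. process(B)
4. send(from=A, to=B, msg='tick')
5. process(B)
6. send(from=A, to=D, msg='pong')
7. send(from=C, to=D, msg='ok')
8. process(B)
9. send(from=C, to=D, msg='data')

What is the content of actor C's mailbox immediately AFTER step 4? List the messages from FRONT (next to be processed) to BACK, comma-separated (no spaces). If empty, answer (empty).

After 1 (send(from=A, to=D, msg='req')): A:[] B:[] C:[] D:[req]
After 2 (process(C)): A:[] B:[] C:[] D:[req]
After 3 (process(B)): A:[] B:[] C:[] D:[req]
After 4 (send(from=A, to=B, msg='tick')): A:[] B:[tick] C:[] D:[req]

(empty)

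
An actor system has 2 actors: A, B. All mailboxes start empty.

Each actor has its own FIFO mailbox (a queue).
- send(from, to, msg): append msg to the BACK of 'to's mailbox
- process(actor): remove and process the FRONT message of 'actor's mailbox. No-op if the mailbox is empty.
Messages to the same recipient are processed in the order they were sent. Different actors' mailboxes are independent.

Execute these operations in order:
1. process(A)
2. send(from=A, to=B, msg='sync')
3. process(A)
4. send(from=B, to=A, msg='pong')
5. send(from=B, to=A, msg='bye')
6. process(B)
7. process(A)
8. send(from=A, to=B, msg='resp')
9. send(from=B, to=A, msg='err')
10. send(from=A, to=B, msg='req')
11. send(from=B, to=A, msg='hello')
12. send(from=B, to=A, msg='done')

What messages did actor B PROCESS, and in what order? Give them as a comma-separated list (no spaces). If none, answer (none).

After 1 (process(A)): A:[] B:[]
After 2 (send(from=A, to=B, msg='sync')): A:[] B:[sync]
After 3 (process(A)): A:[] B:[sync]
After 4 (send(from=B, to=A, msg='pong')): A:[pong] B:[sync]
After 5 (send(from=B, to=A, msg='bye')): A:[pong,bye] B:[sync]
After 6 (process(B)): A:[pong,bye] B:[]
After 7 (process(A)): A:[bye] B:[]
After 8 (send(from=A, to=B, msg='resp')): A:[bye] B:[resp]
After 9 (send(from=B, to=A, msg='err')): A:[bye,err] B:[resp]
After 10 (send(from=A, to=B, msg='req')): A:[bye,err] B:[resp,req]
After 11 (send(from=B, to=A, msg='hello')): A:[bye,err,hello] B:[resp,req]
After 12 (send(from=B, to=A, msg='done')): A:[bye,err,hello,done] B:[resp,req]

Answer: sync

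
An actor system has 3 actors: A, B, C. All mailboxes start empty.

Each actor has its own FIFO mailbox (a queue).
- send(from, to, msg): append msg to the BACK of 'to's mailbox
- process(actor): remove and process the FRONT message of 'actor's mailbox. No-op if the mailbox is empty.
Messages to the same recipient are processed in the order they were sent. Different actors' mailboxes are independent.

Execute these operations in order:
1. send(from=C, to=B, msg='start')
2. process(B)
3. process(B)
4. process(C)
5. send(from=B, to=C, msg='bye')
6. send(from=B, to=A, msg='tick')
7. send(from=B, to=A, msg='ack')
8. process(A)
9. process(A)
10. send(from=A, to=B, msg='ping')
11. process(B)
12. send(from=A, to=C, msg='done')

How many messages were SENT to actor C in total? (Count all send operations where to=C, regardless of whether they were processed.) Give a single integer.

After 1 (send(from=C, to=B, msg='start')): A:[] B:[start] C:[]
After 2 (process(B)): A:[] B:[] C:[]
After 3 (process(B)): A:[] B:[] C:[]
After 4 (process(C)): A:[] B:[] C:[]
After 5 (send(from=B, to=C, msg='bye')): A:[] B:[] C:[bye]
After 6 (send(from=B, to=A, msg='tick')): A:[tick] B:[] C:[bye]
After 7 (send(from=B, to=A, msg='ack')): A:[tick,ack] B:[] C:[bye]
After 8 (process(A)): A:[ack] B:[] C:[bye]
After 9 (process(A)): A:[] B:[] C:[bye]
After 10 (send(from=A, to=B, msg='ping')): A:[] B:[ping] C:[bye]
After 11 (process(B)): A:[] B:[] C:[bye]
After 12 (send(from=A, to=C, msg='done')): A:[] B:[] C:[bye,done]

Answer: 2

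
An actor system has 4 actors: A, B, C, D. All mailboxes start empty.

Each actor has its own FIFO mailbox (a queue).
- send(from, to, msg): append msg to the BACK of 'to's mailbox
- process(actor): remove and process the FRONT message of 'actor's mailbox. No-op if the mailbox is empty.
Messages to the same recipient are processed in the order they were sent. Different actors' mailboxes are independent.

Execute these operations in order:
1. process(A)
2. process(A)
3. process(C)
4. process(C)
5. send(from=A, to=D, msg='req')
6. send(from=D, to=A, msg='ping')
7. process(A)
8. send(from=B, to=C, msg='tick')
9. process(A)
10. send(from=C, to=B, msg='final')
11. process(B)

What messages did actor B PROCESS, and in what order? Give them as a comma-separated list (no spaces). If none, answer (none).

Answer: final

Derivation:
After 1 (process(A)): A:[] B:[] C:[] D:[]
After 2 (process(A)): A:[] B:[] C:[] D:[]
After 3 (process(C)): A:[] B:[] C:[] D:[]
After 4 (process(C)): A:[] B:[] C:[] D:[]
After 5 (send(from=A, to=D, msg='req')): A:[] B:[] C:[] D:[req]
After 6 (send(from=D, to=A, msg='ping')): A:[ping] B:[] C:[] D:[req]
After 7 (process(A)): A:[] B:[] C:[] D:[req]
After 8 (send(from=B, to=C, msg='tick')): A:[] B:[] C:[tick] D:[req]
After 9 (process(A)): A:[] B:[] C:[tick] D:[req]
After 10 (send(from=C, to=B, msg='final')): A:[] B:[final] C:[tick] D:[req]
After 11 (process(B)): A:[] B:[] C:[tick] D:[req]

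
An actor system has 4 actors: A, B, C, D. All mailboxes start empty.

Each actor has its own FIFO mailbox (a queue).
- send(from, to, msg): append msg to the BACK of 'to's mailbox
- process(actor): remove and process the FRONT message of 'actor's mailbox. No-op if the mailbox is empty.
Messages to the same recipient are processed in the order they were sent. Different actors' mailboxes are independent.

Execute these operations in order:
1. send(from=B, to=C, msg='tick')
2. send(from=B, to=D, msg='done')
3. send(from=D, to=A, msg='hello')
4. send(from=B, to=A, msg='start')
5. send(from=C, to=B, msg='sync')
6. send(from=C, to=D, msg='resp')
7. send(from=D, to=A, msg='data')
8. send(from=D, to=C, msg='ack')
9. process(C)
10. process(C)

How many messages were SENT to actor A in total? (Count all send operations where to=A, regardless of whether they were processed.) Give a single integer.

After 1 (send(from=B, to=C, msg='tick')): A:[] B:[] C:[tick] D:[]
After 2 (send(from=B, to=D, msg='done')): A:[] B:[] C:[tick] D:[done]
After 3 (send(from=D, to=A, msg='hello')): A:[hello] B:[] C:[tick] D:[done]
After 4 (send(from=B, to=A, msg='start')): A:[hello,start] B:[] C:[tick] D:[done]
After 5 (send(from=C, to=B, msg='sync')): A:[hello,start] B:[sync] C:[tick] D:[done]
After 6 (send(from=C, to=D, msg='resp')): A:[hello,start] B:[sync] C:[tick] D:[done,resp]
After 7 (send(from=D, to=A, msg='data')): A:[hello,start,data] B:[sync] C:[tick] D:[done,resp]
After 8 (send(from=D, to=C, msg='ack')): A:[hello,start,data] B:[sync] C:[tick,ack] D:[done,resp]
After 9 (process(C)): A:[hello,start,data] B:[sync] C:[ack] D:[done,resp]
After 10 (process(C)): A:[hello,start,data] B:[sync] C:[] D:[done,resp]

Answer: 3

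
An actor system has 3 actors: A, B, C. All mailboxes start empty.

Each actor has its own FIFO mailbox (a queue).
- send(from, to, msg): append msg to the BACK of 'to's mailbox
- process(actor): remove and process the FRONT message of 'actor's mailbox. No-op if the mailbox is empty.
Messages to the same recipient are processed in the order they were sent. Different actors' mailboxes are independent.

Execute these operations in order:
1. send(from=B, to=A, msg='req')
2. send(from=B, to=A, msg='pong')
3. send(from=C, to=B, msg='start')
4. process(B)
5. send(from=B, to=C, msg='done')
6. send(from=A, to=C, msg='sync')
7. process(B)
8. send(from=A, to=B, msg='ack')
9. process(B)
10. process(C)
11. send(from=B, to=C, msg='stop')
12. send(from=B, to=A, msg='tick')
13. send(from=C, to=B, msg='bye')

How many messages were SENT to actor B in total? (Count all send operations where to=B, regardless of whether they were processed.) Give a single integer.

After 1 (send(from=B, to=A, msg='req')): A:[req] B:[] C:[]
After 2 (send(from=B, to=A, msg='pong')): A:[req,pong] B:[] C:[]
After 3 (send(from=C, to=B, msg='start')): A:[req,pong] B:[start] C:[]
After 4 (process(B)): A:[req,pong] B:[] C:[]
After 5 (send(from=B, to=C, msg='done')): A:[req,pong] B:[] C:[done]
After 6 (send(from=A, to=C, msg='sync')): A:[req,pong] B:[] C:[done,sync]
After 7 (process(B)): A:[req,pong] B:[] C:[done,sync]
After 8 (send(from=A, to=B, msg='ack')): A:[req,pong] B:[ack] C:[done,sync]
After 9 (process(B)): A:[req,pong] B:[] C:[done,sync]
After 10 (process(C)): A:[req,pong] B:[] C:[sync]
After 11 (send(from=B, to=C, msg='stop')): A:[req,pong] B:[] C:[sync,stop]
After 12 (send(from=B, to=A, msg='tick')): A:[req,pong,tick] B:[] C:[sync,stop]
After 13 (send(from=C, to=B, msg='bye')): A:[req,pong,tick] B:[bye] C:[sync,stop]

Answer: 3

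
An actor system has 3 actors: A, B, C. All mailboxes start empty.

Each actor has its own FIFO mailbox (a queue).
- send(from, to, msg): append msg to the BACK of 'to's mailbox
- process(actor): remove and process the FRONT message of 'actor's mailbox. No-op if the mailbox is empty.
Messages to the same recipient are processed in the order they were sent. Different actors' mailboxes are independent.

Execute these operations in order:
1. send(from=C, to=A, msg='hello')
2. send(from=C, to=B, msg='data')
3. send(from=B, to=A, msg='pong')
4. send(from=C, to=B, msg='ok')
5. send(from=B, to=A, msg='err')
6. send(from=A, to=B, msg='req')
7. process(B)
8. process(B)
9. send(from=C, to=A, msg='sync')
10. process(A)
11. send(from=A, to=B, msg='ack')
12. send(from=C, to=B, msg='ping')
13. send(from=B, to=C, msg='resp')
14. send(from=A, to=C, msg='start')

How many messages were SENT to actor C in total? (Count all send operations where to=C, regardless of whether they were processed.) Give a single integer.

After 1 (send(from=C, to=A, msg='hello')): A:[hello] B:[] C:[]
After 2 (send(from=C, to=B, msg='data')): A:[hello] B:[data] C:[]
After 3 (send(from=B, to=A, msg='pong')): A:[hello,pong] B:[data] C:[]
After 4 (send(from=C, to=B, msg='ok')): A:[hello,pong] B:[data,ok] C:[]
After 5 (send(from=B, to=A, msg='err')): A:[hello,pong,err] B:[data,ok] C:[]
After 6 (send(from=A, to=B, msg='req')): A:[hello,pong,err] B:[data,ok,req] C:[]
After 7 (process(B)): A:[hello,pong,err] B:[ok,req] C:[]
After 8 (process(B)): A:[hello,pong,err] B:[req] C:[]
After 9 (send(from=C, to=A, msg='sync')): A:[hello,pong,err,sync] B:[req] C:[]
After 10 (process(A)): A:[pong,err,sync] B:[req] C:[]
After 11 (send(from=A, to=B, msg='ack')): A:[pong,err,sync] B:[req,ack] C:[]
After 12 (send(from=C, to=B, msg='ping')): A:[pong,err,sync] B:[req,ack,ping] C:[]
After 13 (send(from=B, to=C, msg='resp')): A:[pong,err,sync] B:[req,ack,ping] C:[resp]
After 14 (send(from=A, to=C, msg='start')): A:[pong,err,sync] B:[req,ack,ping] C:[resp,start]

Answer: 2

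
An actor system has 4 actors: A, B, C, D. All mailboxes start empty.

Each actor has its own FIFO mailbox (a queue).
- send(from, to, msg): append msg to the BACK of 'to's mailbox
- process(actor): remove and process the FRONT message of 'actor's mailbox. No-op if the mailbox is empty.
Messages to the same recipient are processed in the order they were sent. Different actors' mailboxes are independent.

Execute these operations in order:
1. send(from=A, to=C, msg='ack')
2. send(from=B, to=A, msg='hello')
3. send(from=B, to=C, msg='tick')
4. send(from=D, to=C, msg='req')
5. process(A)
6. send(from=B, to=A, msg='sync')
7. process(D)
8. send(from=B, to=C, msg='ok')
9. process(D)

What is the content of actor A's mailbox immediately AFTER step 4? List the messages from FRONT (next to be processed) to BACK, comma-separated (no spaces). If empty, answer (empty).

After 1 (send(from=A, to=C, msg='ack')): A:[] B:[] C:[ack] D:[]
After 2 (send(from=B, to=A, msg='hello')): A:[hello] B:[] C:[ack] D:[]
After 3 (send(from=B, to=C, msg='tick')): A:[hello] B:[] C:[ack,tick] D:[]
After 4 (send(from=D, to=C, msg='req')): A:[hello] B:[] C:[ack,tick,req] D:[]

hello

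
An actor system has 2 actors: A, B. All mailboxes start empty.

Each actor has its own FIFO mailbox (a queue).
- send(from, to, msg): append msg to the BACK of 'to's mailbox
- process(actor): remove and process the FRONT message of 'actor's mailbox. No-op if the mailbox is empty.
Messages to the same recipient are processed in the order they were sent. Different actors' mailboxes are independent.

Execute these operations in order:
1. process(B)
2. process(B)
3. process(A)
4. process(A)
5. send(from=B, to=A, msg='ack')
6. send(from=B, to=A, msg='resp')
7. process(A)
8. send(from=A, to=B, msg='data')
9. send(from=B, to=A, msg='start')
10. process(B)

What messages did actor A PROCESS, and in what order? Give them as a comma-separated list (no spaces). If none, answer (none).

After 1 (process(B)): A:[] B:[]
After 2 (process(B)): A:[] B:[]
After 3 (process(A)): A:[] B:[]
After 4 (process(A)): A:[] B:[]
After 5 (send(from=B, to=A, msg='ack')): A:[ack] B:[]
After 6 (send(from=B, to=A, msg='resp')): A:[ack,resp] B:[]
After 7 (process(A)): A:[resp] B:[]
After 8 (send(from=A, to=B, msg='data')): A:[resp] B:[data]
After 9 (send(from=B, to=A, msg='start')): A:[resp,start] B:[data]
After 10 (process(B)): A:[resp,start] B:[]

Answer: ack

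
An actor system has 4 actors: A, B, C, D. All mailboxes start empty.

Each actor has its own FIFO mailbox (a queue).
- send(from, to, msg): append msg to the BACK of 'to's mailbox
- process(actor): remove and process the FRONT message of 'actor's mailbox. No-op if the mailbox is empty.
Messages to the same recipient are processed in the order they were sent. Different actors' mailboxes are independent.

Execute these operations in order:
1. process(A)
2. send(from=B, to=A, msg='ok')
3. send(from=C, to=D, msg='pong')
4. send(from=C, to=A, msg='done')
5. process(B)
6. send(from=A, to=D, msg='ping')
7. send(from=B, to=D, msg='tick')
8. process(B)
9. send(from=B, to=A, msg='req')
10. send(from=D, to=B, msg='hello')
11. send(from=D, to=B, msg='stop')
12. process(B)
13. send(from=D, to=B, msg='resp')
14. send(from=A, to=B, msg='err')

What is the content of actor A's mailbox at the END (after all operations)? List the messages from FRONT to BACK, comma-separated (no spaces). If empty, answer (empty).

After 1 (process(A)): A:[] B:[] C:[] D:[]
After 2 (send(from=B, to=A, msg='ok')): A:[ok] B:[] C:[] D:[]
After 3 (send(from=C, to=D, msg='pong')): A:[ok] B:[] C:[] D:[pong]
After 4 (send(from=C, to=A, msg='done')): A:[ok,done] B:[] C:[] D:[pong]
After 5 (process(B)): A:[ok,done] B:[] C:[] D:[pong]
After 6 (send(from=A, to=D, msg='ping')): A:[ok,done] B:[] C:[] D:[pong,ping]
After 7 (send(from=B, to=D, msg='tick')): A:[ok,done] B:[] C:[] D:[pong,ping,tick]
After 8 (process(B)): A:[ok,done] B:[] C:[] D:[pong,ping,tick]
After 9 (send(from=B, to=A, msg='req')): A:[ok,done,req] B:[] C:[] D:[pong,ping,tick]
After 10 (send(from=D, to=B, msg='hello')): A:[ok,done,req] B:[hello] C:[] D:[pong,ping,tick]
After 11 (send(from=D, to=B, msg='stop')): A:[ok,done,req] B:[hello,stop] C:[] D:[pong,ping,tick]
After 12 (process(B)): A:[ok,done,req] B:[stop] C:[] D:[pong,ping,tick]
After 13 (send(from=D, to=B, msg='resp')): A:[ok,done,req] B:[stop,resp] C:[] D:[pong,ping,tick]
After 14 (send(from=A, to=B, msg='err')): A:[ok,done,req] B:[stop,resp,err] C:[] D:[pong,ping,tick]

Answer: ok,done,req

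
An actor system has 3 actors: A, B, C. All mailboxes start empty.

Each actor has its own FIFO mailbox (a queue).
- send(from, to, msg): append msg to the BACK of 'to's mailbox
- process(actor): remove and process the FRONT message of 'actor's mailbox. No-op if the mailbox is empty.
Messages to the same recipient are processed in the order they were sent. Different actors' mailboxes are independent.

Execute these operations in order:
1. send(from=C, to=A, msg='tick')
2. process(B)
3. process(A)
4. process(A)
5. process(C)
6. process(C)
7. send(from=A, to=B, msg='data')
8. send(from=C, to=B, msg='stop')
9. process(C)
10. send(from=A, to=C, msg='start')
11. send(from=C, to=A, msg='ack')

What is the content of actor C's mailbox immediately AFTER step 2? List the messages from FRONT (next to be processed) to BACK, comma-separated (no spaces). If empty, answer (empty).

After 1 (send(from=C, to=A, msg='tick')): A:[tick] B:[] C:[]
After 2 (process(B)): A:[tick] B:[] C:[]

(empty)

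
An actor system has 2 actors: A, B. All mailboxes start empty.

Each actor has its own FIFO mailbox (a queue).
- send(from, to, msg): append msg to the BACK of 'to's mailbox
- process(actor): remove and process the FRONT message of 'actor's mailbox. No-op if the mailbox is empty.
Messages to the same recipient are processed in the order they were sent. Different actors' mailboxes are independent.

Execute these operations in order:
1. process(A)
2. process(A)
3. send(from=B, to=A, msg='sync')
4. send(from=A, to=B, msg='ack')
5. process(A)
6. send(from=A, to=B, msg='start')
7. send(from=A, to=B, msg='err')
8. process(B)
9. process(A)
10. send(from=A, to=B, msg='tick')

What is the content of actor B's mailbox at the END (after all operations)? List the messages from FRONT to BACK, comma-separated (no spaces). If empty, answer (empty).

After 1 (process(A)): A:[] B:[]
After 2 (process(A)): A:[] B:[]
After 3 (send(from=B, to=A, msg='sync')): A:[sync] B:[]
After 4 (send(from=A, to=B, msg='ack')): A:[sync] B:[ack]
After 5 (process(A)): A:[] B:[ack]
After 6 (send(from=A, to=B, msg='start')): A:[] B:[ack,start]
After 7 (send(from=A, to=B, msg='err')): A:[] B:[ack,start,err]
After 8 (process(B)): A:[] B:[start,err]
After 9 (process(A)): A:[] B:[start,err]
After 10 (send(from=A, to=B, msg='tick')): A:[] B:[start,err,tick]

Answer: start,err,tick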